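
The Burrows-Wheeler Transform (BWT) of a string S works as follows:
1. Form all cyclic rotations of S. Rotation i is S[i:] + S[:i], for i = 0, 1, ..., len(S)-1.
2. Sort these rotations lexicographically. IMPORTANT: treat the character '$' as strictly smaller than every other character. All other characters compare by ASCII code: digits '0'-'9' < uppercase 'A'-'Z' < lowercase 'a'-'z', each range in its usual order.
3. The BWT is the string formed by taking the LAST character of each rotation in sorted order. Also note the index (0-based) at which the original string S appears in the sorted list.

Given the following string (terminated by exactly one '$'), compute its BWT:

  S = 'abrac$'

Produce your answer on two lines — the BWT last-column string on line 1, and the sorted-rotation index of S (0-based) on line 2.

Answer: c$raab
1

Derivation:
All 6 rotations (rotation i = S[i:]+S[:i]):
  rot[0] = abrac$
  rot[1] = brac$a
  rot[2] = rac$ab
  rot[3] = ac$abr
  rot[4] = c$abra
  rot[5] = $abrac
Sorted (with $ < everything):
  sorted[0] = $abrac  (last char: 'c')
  sorted[1] = abrac$  (last char: '$')
  sorted[2] = ac$abr  (last char: 'r')
  sorted[3] = brac$a  (last char: 'a')
  sorted[4] = c$abra  (last char: 'a')
  sorted[5] = rac$ab  (last char: 'b')
Last column: c$raab
Original string S is at sorted index 1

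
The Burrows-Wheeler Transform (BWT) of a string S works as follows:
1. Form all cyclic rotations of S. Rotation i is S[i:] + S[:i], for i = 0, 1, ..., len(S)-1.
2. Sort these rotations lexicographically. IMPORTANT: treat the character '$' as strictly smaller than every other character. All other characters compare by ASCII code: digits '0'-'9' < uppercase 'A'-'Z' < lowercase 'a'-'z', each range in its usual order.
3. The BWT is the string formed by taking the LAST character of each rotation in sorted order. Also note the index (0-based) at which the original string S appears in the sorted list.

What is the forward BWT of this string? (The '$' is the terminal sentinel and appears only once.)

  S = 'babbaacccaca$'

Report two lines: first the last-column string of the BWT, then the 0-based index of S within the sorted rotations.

All 13 rotations (rotation i = S[i:]+S[:i]):
  rot[0] = babbaacccaca$
  rot[1] = abbaacccaca$b
  rot[2] = bbaacccaca$ba
  rot[3] = baacccaca$bab
  rot[4] = aacccaca$babb
  rot[5] = acccaca$babba
  rot[6] = cccaca$babbaa
  rot[7] = ccaca$babbaac
  rot[8] = caca$babbaacc
  rot[9] = aca$babbaaccc
  rot[10] = ca$babbaaccca
  rot[11] = a$babbaacccac
  rot[12] = $babbaacccaca
Sorted (with $ < everything):
  sorted[0] = $babbaacccaca  (last char: 'a')
  sorted[1] = a$babbaacccac  (last char: 'c')
  sorted[2] = aacccaca$babb  (last char: 'b')
  sorted[3] = abbaacccaca$b  (last char: 'b')
  sorted[4] = aca$babbaaccc  (last char: 'c')
  sorted[5] = acccaca$babba  (last char: 'a')
  sorted[6] = baacccaca$bab  (last char: 'b')
  sorted[7] = babbaacccaca$  (last char: '$')
  sorted[8] = bbaacccaca$ba  (last char: 'a')
  sorted[9] = ca$babbaaccca  (last char: 'a')
  sorted[10] = caca$babbaacc  (last char: 'c')
  sorted[11] = ccaca$babbaac  (last char: 'c')
  sorted[12] = cccaca$babbaa  (last char: 'a')
Last column: acbbcab$aacca
Original string S is at sorted index 7

Answer: acbbcab$aacca
7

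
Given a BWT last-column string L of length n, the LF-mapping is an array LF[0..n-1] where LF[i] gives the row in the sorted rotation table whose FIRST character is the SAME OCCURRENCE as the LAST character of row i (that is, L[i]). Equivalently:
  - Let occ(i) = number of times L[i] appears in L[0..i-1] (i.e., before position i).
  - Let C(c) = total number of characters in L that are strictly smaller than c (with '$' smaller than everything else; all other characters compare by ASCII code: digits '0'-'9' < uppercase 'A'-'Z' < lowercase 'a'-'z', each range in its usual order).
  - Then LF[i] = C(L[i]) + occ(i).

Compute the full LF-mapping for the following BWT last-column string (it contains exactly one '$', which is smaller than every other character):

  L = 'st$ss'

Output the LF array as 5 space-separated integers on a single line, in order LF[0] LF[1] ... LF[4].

Answer: 1 4 0 2 3

Derivation:
Char counts: '$':1, 's':3, 't':1
C (first-col start): C('$')=0, C('s')=1, C('t')=4
L[0]='s': occ=0, LF[0]=C('s')+0=1+0=1
L[1]='t': occ=0, LF[1]=C('t')+0=4+0=4
L[2]='$': occ=0, LF[2]=C('$')+0=0+0=0
L[3]='s': occ=1, LF[3]=C('s')+1=1+1=2
L[4]='s': occ=2, LF[4]=C('s')+2=1+2=3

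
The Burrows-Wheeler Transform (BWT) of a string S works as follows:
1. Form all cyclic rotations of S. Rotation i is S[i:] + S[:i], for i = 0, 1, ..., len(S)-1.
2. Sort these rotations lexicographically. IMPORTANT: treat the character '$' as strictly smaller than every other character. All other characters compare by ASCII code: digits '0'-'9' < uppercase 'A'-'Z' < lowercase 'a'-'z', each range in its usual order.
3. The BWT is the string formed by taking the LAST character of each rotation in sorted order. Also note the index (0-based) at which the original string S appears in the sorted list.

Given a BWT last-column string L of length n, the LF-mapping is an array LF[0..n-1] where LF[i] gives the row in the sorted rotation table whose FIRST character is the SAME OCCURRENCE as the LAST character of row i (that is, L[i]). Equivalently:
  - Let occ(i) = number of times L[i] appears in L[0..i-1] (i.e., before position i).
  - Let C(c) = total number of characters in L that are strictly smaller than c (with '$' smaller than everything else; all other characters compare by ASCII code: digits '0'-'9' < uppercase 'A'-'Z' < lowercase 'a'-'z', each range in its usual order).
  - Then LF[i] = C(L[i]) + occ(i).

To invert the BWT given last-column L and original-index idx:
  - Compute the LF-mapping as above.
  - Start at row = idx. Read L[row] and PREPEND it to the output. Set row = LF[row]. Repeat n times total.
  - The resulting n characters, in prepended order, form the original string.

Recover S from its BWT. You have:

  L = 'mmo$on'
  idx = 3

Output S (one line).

LF mapping: 1 2 4 0 5 3
Walk LF starting at row 3, prepending L[row]:
  step 1: row=3, L[3]='$', prepend. Next row=LF[3]=0
  step 2: row=0, L[0]='m', prepend. Next row=LF[0]=1
  step 3: row=1, L[1]='m', prepend. Next row=LF[1]=2
  step 4: row=2, L[2]='o', prepend. Next row=LF[2]=4
  step 5: row=4, L[4]='o', prepend. Next row=LF[4]=5
  step 6: row=5, L[5]='n', prepend. Next row=LF[5]=3
Reversed output: noomm$

Answer: noomm$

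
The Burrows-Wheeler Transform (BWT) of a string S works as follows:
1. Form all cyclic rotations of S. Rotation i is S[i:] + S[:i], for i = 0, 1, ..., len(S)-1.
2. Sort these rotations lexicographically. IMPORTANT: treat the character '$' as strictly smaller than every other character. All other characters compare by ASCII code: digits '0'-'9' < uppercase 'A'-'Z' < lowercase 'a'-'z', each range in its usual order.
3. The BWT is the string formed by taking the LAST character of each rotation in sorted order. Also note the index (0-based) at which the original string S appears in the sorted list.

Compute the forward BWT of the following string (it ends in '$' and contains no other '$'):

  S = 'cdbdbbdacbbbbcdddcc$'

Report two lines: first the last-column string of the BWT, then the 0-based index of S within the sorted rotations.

All 20 rotations (rotation i = S[i:]+S[:i]):
  rot[0] = cdbdbbdacbbbbcdddcc$
  rot[1] = dbdbbdacbbbbcdddcc$c
  rot[2] = bdbbdacbbbbcdddcc$cd
  rot[3] = dbbdacbbbbcdddcc$cdb
  rot[4] = bbdacbbbbcdddcc$cdbd
  rot[5] = bdacbbbbcdddcc$cdbdb
  rot[6] = dacbbbbcdddcc$cdbdbb
  rot[7] = acbbbbcdddcc$cdbdbbd
  rot[8] = cbbbbcdddcc$cdbdbbda
  rot[9] = bbbbcdddcc$cdbdbbdac
  rot[10] = bbbcdddcc$cdbdbbdacb
  rot[11] = bbcdddcc$cdbdbbdacbb
  rot[12] = bcdddcc$cdbdbbdacbbb
  rot[13] = cdddcc$cdbdbbdacbbbb
  rot[14] = dddcc$cdbdbbdacbbbbc
  rot[15] = ddcc$cdbdbbdacbbbbcd
  rot[16] = dcc$cdbdbbdacbbbbcdd
  rot[17] = cc$cdbdbbdacbbbbcddd
  rot[18] = c$cdbdbbdacbbbbcdddc
  rot[19] = $cdbdbbdacbbbbcdddcc
Sorted (with $ < everything):
  sorted[0] = $cdbdbbdacbbbbcdddcc  (last char: 'c')
  sorted[1] = acbbbbcdddcc$cdbdbbd  (last char: 'd')
  sorted[2] = bbbbcdddcc$cdbdbbdac  (last char: 'c')
  sorted[3] = bbbcdddcc$cdbdbbdacb  (last char: 'b')
  sorted[4] = bbcdddcc$cdbdbbdacbb  (last char: 'b')
  sorted[5] = bbdacbbbbcdddcc$cdbd  (last char: 'd')
  sorted[6] = bcdddcc$cdbdbbdacbbb  (last char: 'b')
  sorted[7] = bdacbbbbcdddcc$cdbdb  (last char: 'b')
  sorted[8] = bdbbdacbbbbcdddcc$cd  (last char: 'd')
  sorted[9] = c$cdbdbbdacbbbbcdddc  (last char: 'c')
  sorted[10] = cbbbbcdddcc$cdbdbbda  (last char: 'a')
  sorted[11] = cc$cdbdbbdacbbbbcddd  (last char: 'd')
  sorted[12] = cdbdbbdacbbbbcdddcc$  (last char: '$')
  sorted[13] = cdddcc$cdbdbbdacbbbb  (last char: 'b')
  sorted[14] = dacbbbbcdddcc$cdbdbb  (last char: 'b')
  sorted[15] = dbbdacbbbbcdddcc$cdb  (last char: 'b')
  sorted[16] = dbdbbdacbbbbcdddcc$c  (last char: 'c')
  sorted[17] = dcc$cdbdbbdacbbbbcdd  (last char: 'd')
  sorted[18] = ddcc$cdbdbbdacbbbbcd  (last char: 'd')
  sorted[19] = dddcc$cdbdbbdacbbbbc  (last char: 'c')
Last column: cdcbbdbbdcad$bbbcddc
Original string S is at sorted index 12

Answer: cdcbbdbbdcad$bbbcddc
12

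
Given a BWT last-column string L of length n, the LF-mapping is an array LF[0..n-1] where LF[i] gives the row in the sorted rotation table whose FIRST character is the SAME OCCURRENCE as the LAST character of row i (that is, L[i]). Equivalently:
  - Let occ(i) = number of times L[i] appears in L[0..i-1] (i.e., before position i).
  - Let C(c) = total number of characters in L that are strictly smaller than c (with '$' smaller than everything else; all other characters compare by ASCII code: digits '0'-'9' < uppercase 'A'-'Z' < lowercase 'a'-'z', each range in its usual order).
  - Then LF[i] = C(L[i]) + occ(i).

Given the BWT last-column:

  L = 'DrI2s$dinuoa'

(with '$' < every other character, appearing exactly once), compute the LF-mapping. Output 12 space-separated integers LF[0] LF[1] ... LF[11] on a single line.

Answer: 2 9 3 1 10 0 5 6 7 11 8 4

Derivation:
Char counts: '$':1, '2':1, 'D':1, 'I':1, 'a':1, 'd':1, 'i':1, 'n':1, 'o':1, 'r':1, 's':1, 'u':1
C (first-col start): C('$')=0, C('2')=1, C('D')=2, C('I')=3, C('a')=4, C('d')=5, C('i')=6, C('n')=7, C('o')=8, C('r')=9, C('s')=10, C('u')=11
L[0]='D': occ=0, LF[0]=C('D')+0=2+0=2
L[1]='r': occ=0, LF[1]=C('r')+0=9+0=9
L[2]='I': occ=0, LF[2]=C('I')+0=3+0=3
L[3]='2': occ=0, LF[3]=C('2')+0=1+0=1
L[4]='s': occ=0, LF[4]=C('s')+0=10+0=10
L[5]='$': occ=0, LF[5]=C('$')+0=0+0=0
L[6]='d': occ=0, LF[6]=C('d')+0=5+0=5
L[7]='i': occ=0, LF[7]=C('i')+0=6+0=6
L[8]='n': occ=0, LF[8]=C('n')+0=7+0=7
L[9]='u': occ=0, LF[9]=C('u')+0=11+0=11
L[10]='o': occ=0, LF[10]=C('o')+0=8+0=8
L[11]='a': occ=0, LF[11]=C('a')+0=4+0=4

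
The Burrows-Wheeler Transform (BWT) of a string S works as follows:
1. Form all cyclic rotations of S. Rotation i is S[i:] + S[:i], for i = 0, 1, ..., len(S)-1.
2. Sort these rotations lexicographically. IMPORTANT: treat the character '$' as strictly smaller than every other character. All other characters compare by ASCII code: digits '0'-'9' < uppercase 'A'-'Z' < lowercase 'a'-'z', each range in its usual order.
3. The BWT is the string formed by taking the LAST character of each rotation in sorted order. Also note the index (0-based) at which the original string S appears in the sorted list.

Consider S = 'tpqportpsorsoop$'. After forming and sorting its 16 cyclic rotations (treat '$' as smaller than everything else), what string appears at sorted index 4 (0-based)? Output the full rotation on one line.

All 16 rotations (rotation i = S[i:]+S[:i]):
  rot[0] = tpqportpsorsoop$
  rot[1] = pqportpsorsoop$t
  rot[2] = qportpsorsoop$tp
  rot[3] = portpsorsoop$tpq
  rot[4] = ortpsorsoop$tpqp
  rot[5] = rtpsorsoop$tpqpo
  rot[6] = tpsorsoop$tpqpor
  rot[7] = psorsoop$tpqport
  rot[8] = sorsoop$tpqportp
  rot[9] = orsoop$tpqportps
  rot[10] = rsoop$tpqportpso
  rot[11] = soop$tpqportpsor
  rot[12] = oop$tpqportpsors
  rot[13] = op$tpqportpsorso
  rot[14] = p$tpqportpsorsoo
  rot[15] = $tpqportpsorsoop
Sorted (with $ < everything):
  sorted[0] = $tpqportpsorsoop
  sorted[1] = oop$tpqportpsors
  sorted[2] = op$tpqportpsorso
  sorted[3] = orsoop$tpqportps
  sorted[4] = ortpsorsoop$tpqp
  sorted[5] = p$tpqportpsorsoo
  sorted[6] = portpsorsoop$tpq
  sorted[7] = pqportpsorsoop$t
  sorted[8] = psorsoop$tpqport
  sorted[9] = qportpsorsoop$tp
  sorted[10] = rsoop$tpqportpso
  sorted[11] = rtpsorsoop$tpqpo
  sorted[12] = soop$tpqportpsor
  sorted[13] = sorsoop$tpqportp
  sorted[14] = tpqportpsorsoop$
  sorted[15] = tpsorsoop$tpqpor
sorted[4] = ortpsorsoop$tpqp

Answer: ortpsorsoop$tpqp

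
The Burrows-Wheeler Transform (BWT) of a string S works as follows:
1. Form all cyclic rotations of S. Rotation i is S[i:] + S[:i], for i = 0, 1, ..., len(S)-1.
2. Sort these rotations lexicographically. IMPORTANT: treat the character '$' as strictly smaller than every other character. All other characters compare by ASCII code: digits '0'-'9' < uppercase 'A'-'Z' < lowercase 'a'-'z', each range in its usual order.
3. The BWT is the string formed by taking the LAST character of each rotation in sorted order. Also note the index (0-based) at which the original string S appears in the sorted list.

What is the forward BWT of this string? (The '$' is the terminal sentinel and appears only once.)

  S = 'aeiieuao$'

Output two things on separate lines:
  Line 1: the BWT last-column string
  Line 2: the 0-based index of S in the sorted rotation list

All 9 rotations (rotation i = S[i:]+S[:i]):
  rot[0] = aeiieuao$
  rot[1] = eiieuao$a
  rot[2] = iieuao$ae
  rot[3] = ieuao$aei
  rot[4] = euao$aeii
  rot[5] = uao$aeiie
  rot[6] = ao$aeiieu
  rot[7] = o$aeiieua
  rot[8] = $aeiieuao
Sorted (with $ < everything):
  sorted[0] = $aeiieuao  (last char: 'o')
  sorted[1] = aeiieuao$  (last char: '$')
  sorted[2] = ao$aeiieu  (last char: 'u')
  sorted[3] = eiieuao$a  (last char: 'a')
  sorted[4] = euao$aeii  (last char: 'i')
  sorted[5] = ieuao$aei  (last char: 'i')
  sorted[6] = iieuao$ae  (last char: 'e')
  sorted[7] = o$aeiieua  (last char: 'a')
  sorted[8] = uao$aeiie  (last char: 'e')
Last column: o$uaiieae
Original string S is at sorted index 1

Answer: o$uaiieae
1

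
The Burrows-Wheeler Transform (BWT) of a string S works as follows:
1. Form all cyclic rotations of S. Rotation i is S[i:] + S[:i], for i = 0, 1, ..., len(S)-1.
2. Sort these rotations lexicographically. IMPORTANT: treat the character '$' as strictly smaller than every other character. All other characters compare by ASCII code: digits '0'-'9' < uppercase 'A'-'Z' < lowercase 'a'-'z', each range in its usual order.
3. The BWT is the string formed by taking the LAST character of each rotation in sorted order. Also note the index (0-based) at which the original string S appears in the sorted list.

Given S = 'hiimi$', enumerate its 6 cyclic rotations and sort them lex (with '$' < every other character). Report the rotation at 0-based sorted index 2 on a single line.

All 6 rotations (rotation i = S[i:]+S[:i]):
  rot[0] = hiimi$
  rot[1] = iimi$h
  rot[2] = imi$hi
  rot[3] = mi$hii
  rot[4] = i$hiim
  rot[5] = $hiimi
Sorted (with $ < everything):
  sorted[0] = $hiimi
  sorted[1] = hiimi$
  sorted[2] = i$hiim
  sorted[3] = iimi$h
  sorted[4] = imi$hi
  sorted[5] = mi$hii
sorted[2] = i$hiim

Answer: i$hiim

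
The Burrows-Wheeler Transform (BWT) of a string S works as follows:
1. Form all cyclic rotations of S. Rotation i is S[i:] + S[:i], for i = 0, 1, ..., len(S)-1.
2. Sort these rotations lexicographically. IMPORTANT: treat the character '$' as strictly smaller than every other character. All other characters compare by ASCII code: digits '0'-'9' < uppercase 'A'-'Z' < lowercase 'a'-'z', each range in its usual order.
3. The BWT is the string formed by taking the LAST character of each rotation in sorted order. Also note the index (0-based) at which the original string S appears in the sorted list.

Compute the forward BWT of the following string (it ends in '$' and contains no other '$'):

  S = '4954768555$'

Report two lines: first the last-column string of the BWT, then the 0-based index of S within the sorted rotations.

Answer: 55$59587464
2

Derivation:
All 11 rotations (rotation i = S[i:]+S[:i]):
  rot[0] = 4954768555$
  rot[1] = 954768555$4
  rot[2] = 54768555$49
  rot[3] = 4768555$495
  rot[4] = 768555$4954
  rot[5] = 68555$49547
  rot[6] = 8555$495476
  rot[7] = 555$4954768
  rot[8] = 55$49547685
  rot[9] = 5$495476855
  rot[10] = $4954768555
Sorted (with $ < everything):
  sorted[0] = $4954768555  (last char: '5')
  sorted[1] = 4768555$495  (last char: '5')
  sorted[2] = 4954768555$  (last char: '$')
  sorted[3] = 5$495476855  (last char: '5')
  sorted[4] = 54768555$49  (last char: '9')
  sorted[5] = 55$49547685  (last char: '5')
  sorted[6] = 555$4954768  (last char: '8')
  sorted[7] = 68555$49547  (last char: '7')
  sorted[8] = 768555$4954  (last char: '4')
  sorted[9] = 8555$495476  (last char: '6')
  sorted[10] = 954768555$4  (last char: '4')
Last column: 55$59587464
Original string S is at sorted index 2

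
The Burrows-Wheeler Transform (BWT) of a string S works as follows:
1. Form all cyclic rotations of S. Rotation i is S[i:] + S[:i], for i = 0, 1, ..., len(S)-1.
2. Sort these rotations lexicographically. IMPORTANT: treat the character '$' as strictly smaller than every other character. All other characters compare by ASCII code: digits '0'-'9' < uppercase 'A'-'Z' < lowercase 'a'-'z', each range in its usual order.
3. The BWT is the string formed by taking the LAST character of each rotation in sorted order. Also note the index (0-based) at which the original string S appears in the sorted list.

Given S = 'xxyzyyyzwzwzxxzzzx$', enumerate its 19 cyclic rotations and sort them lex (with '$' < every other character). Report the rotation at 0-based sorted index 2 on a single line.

Answer: wzxxzzzx$xxyzyyyzwz

Derivation:
All 19 rotations (rotation i = S[i:]+S[:i]):
  rot[0] = xxyzyyyzwzwzxxzzzx$
  rot[1] = xyzyyyzwzwzxxzzzx$x
  rot[2] = yzyyyzwzwzxxzzzx$xx
  rot[3] = zyyyzwzwzxxzzzx$xxy
  rot[4] = yyyzwzwzxxzzzx$xxyz
  rot[5] = yyzwzwzxxzzzx$xxyzy
  rot[6] = yzwzwzxxzzzx$xxyzyy
  rot[7] = zwzwzxxzzzx$xxyzyyy
  rot[8] = wzwzxxzzzx$xxyzyyyz
  rot[9] = zwzxxzzzx$xxyzyyyzw
  rot[10] = wzxxzzzx$xxyzyyyzwz
  rot[11] = zxxzzzx$xxyzyyyzwzw
  rot[12] = xxzzzx$xxyzyyyzwzwz
  rot[13] = xzzzx$xxyzyyyzwzwzx
  rot[14] = zzzx$xxyzyyyzwzwzxx
  rot[15] = zzx$xxyzyyyzwzwzxxz
  rot[16] = zx$xxyzyyyzwzwzxxzz
  rot[17] = x$xxyzyyyzwzwzxxzzz
  rot[18] = $xxyzyyyzwzwzxxzzzx
Sorted (with $ < everything):
  sorted[0] = $xxyzyyyzwzwzxxzzzx
  sorted[1] = wzwzxxzzzx$xxyzyyyz
  sorted[2] = wzxxzzzx$xxyzyyyzwz
  sorted[3] = x$xxyzyyyzwzwzxxzzz
  sorted[4] = xxyzyyyzwzwzxxzzzx$
  sorted[5] = xxzzzx$xxyzyyyzwzwz
  sorted[6] = xyzyyyzwzwzxxzzzx$x
  sorted[7] = xzzzx$xxyzyyyzwzwzx
  sorted[8] = yyyzwzwzxxzzzx$xxyz
  sorted[9] = yyzwzwzxxzzzx$xxyzy
  sorted[10] = yzwzwzxxzzzx$xxyzyy
  sorted[11] = yzyyyzwzwzxxzzzx$xx
  sorted[12] = zwzwzxxzzzx$xxyzyyy
  sorted[13] = zwzxxzzzx$xxyzyyyzw
  sorted[14] = zx$xxyzyyyzwzwzxxzz
  sorted[15] = zxxzzzx$xxyzyyyzwzw
  sorted[16] = zyyyzwzwzxxzzzx$xxy
  sorted[17] = zzx$xxyzyyyzwzwzxxz
  sorted[18] = zzzx$xxyzyyyzwzwzxx
sorted[2] = wzxxzzzx$xxyzyyyzwz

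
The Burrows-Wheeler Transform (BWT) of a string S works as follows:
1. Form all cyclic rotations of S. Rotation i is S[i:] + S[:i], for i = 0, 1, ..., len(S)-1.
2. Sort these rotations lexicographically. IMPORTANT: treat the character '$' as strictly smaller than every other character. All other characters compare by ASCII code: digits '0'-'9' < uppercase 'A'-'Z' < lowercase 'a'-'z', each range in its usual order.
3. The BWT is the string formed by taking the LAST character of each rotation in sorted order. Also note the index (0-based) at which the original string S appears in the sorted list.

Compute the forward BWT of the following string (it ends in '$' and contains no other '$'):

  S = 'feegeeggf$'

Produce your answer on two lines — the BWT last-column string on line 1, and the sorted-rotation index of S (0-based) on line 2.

Answer: ffgeeg$ege
6

Derivation:
All 10 rotations (rotation i = S[i:]+S[:i]):
  rot[0] = feegeeggf$
  rot[1] = eegeeggf$f
  rot[2] = egeeggf$fe
  rot[3] = geeggf$fee
  rot[4] = eeggf$feeg
  rot[5] = eggf$feege
  rot[6] = ggf$feegee
  rot[7] = gf$feegeeg
  rot[8] = f$feegeegg
  rot[9] = $feegeeggf
Sorted (with $ < everything):
  sorted[0] = $feegeeggf  (last char: 'f')
  sorted[1] = eegeeggf$f  (last char: 'f')
  sorted[2] = eeggf$feeg  (last char: 'g')
  sorted[3] = egeeggf$fe  (last char: 'e')
  sorted[4] = eggf$feege  (last char: 'e')
  sorted[5] = f$feegeegg  (last char: 'g')
  sorted[6] = feegeeggf$  (last char: '$')
  sorted[7] = geeggf$fee  (last char: 'e')
  sorted[8] = gf$feegeeg  (last char: 'g')
  sorted[9] = ggf$feegee  (last char: 'e')
Last column: ffgeeg$ege
Original string S is at sorted index 6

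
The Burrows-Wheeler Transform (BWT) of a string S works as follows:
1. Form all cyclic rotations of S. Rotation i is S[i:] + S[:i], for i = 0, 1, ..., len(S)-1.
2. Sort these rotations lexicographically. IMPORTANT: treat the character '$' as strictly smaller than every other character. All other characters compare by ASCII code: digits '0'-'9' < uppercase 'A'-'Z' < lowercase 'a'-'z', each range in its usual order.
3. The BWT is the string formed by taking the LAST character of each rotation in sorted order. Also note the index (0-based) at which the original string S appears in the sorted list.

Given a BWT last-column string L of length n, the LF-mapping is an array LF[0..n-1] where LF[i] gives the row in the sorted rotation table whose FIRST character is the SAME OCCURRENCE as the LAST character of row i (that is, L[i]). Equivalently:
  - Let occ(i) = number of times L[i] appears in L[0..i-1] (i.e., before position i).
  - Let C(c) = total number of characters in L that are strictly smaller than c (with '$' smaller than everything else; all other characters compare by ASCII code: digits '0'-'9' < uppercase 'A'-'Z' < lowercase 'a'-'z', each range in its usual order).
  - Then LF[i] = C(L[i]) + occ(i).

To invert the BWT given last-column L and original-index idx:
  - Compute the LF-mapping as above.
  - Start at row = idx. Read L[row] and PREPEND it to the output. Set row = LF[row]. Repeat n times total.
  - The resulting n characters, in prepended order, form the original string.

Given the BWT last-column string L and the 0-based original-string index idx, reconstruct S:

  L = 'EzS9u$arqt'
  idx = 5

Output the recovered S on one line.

Answer: quartz9SE$

Derivation:
LF mapping: 2 9 3 1 8 0 4 6 5 7
Walk LF starting at row 5, prepending L[row]:
  step 1: row=5, L[5]='$', prepend. Next row=LF[5]=0
  step 2: row=0, L[0]='E', prepend. Next row=LF[0]=2
  step 3: row=2, L[2]='S', prepend. Next row=LF[2]=3
  step 4: row=3, L[3]='9', prepend. Next row=LF[3]=1
  step 5: row=1, L[1]='z', prepend. Next row=LF[1]=9
  step 6: row=9, L[9]='t', prepend. Next row=LF[9]=7
  step 7: row=7, L[7]='r', prepend. Next row=LF[7]=6
  step 8: row=6, L[6]='a', prepend. Next row=LF[6]=4
  step 9: row=4, L[4]='u', prepend. Next row=LF[4]=8
  step 10: row=8, L[8]='q', prepend. Next row=LF[8]=5
Reversed output: quartz9SE$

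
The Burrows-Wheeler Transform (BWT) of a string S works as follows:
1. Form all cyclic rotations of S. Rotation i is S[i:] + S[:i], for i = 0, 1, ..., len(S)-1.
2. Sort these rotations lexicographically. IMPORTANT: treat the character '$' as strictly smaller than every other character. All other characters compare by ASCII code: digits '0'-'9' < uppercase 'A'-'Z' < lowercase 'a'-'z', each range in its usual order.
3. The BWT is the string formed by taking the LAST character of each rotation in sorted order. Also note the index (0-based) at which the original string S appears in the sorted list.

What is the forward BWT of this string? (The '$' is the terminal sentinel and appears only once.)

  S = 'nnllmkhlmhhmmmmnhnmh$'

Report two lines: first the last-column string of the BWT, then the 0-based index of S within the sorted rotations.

All 21 rotations (rotation i = S[i:]+S[:i]):
  rot[0] = nnllmkhlmhhmmmmnhnmh$
  rot[1] = nllmkhlmhhmmmmnhnmh$n
  rot[2] = llmkhlmhhmmmmnhnmh$nn
  rot[3] = lmkhlmhhmmmmnhnmh$nnl
  rot[4] = mkhlmhhmmmmnhnmh$nnll
  rot[5] = khlmhhmmmmnhnmh$nnllm
  rot[6] = hlmhhmmmmnhnmh$nnllmk
  rot[7] = lmhhmmmmnhnmh$nnllmkh
  rot[8] = mhhmmmmnhnmh$nnllmkhl
  rot[9] = hhmmmmnhnmh$nnllmkhlm
  rot[10] = hmmmmnhnmh$nnllmkhlmh
  rot[11] = mmmmnhnmh$nnllmkhlmhh
  rot[12] = mmmnhnmh$nnllmkhlmhhm
  rot[13] = mmnhnmh$nnllmkhlmhhmm
  rot[14] = mnhnmh$nnllmkhlmhhmmm
  rot[15] = nhnmh$nnllmkhlmhhmmmm
  rot[16] = hnmh$nnllmkhlmhhmmmmn
  rot[17] = nmh$nnllmkhlmhhmmmmnh
  rot[18] = mh$nnllmkhlmhhmmmmnhn
  rot[19] = h$nnllmkhlmhhmmmmnhnm
  rot[20] = $nnllmkhlmhhmmmmnhnmh
Sorted (with $ < everything):
  sorted[0] = $nnllmkhlmhhmmmmnhnmh  (last char: 'h')
  sorted[1] = h$nnllmkhlmhhmmmmnhnm  (last char: 'm')
  sorted[2] = hhmmmmnhnmh$nnllmkhlm  (last char: 'm')
  sorted[3] = hlmhhmmmmnhnmh$nnllmk  (last char: 'k')
  sorted[4] = hmmmmnhnmh$nnllmkhlmh  (last char: 'h')
  sorted[5] = hnmh$nnllmkhlmhhmmmmn  (last char: 'n')
  sorted[6] = khlmhhmmmmnhnmh$nnllm  (last char: 'm')
  sorted[7] = llmkhlmhhmmmmnhnmh$nn  (last char: 'n')
  sorted[8] = lmhhmmmmnhnmh$nnllmkh  (last char: 'h')
  sorted[9] = lmkhlmhhmmmmnhnmh$nnl  (last char: 'l')
  sorted[10] = mh$nnllmkhlmhhmmmmnhn  (last char: 'n')
  sorted[11] = mhhmmmmnhnmh$nnllmkhl  (last char: 'l')
  sorted[12] = mkhlmhhmmmmnhnmh$nnll  (last char: 'l')
  sorted[13] = mmmmnhnmh$nnllmkhlmhh  (last char: 'h')
  sorted[14] = mmmnhnmh$nnllmkhlmhhm  (last char: 'm')
  sorted[15] = mmnhnmh$nnllmkhlmhhmm  (last char: 'm')
  sorted[16] = mnhnmh$nnllmkhlmhhmmm  (last char: 'm')
  sorted[17] = nhnmh$nnllmkhlmhhmmmm  (last char: 'm')
  sorted[18] = nllmkhlmhhmmmmnhnmh$n  (last char: 'n')
  sorted[19] = nmh$nnllmkhlmhhmmmmnh  (last char: 'h')
  sorted[20] = nnllmkhlmhhmmmmnhnmh$  (last char: '$')
Last column: hmmkhnmnhlnllhmmmmnh$
Original string S is at sorted index 20

Answer: hmmkhnmnhlnllhmmmmnh$
20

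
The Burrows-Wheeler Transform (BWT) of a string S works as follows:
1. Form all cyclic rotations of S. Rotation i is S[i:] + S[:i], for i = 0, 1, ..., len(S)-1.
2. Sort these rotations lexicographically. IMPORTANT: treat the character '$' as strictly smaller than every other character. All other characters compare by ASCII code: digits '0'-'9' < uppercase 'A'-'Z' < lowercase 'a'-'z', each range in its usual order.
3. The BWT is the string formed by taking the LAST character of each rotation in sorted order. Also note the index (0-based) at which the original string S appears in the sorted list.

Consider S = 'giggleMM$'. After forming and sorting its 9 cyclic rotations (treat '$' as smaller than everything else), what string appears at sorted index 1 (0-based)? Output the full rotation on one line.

All 9 rotations (rotation i = S[i:]+S[:i]):
  rot[0] = giggleMM$
  rot[1] = iggleMM$g
  rot[2] = ggleMM$gi
  rot[3] = gleMM$gig
  rot[4] = leMM$gigg
  rot[5] = eMM$giggl
  rot[6] = MM$giggle
  rot[7] = M$giggleM
  rot[8] = $giggleMM
Sorted (with $ < everything):
  sorted[0] = $giggleMM
  sorted[1] = M$giggleM
  sorted[2] = MM$giggle
  sorted[3] = eMM$giggl
  sorted[4] = ggleMM$gi
  sorted[5] = giggleMM$
  sorted[6] = gleMM$gig
  sorted[7] = iggleMM$g
  sorted[8] = leMM$gigg
sorted[1] = M$giggleM

Answer: M$giggleM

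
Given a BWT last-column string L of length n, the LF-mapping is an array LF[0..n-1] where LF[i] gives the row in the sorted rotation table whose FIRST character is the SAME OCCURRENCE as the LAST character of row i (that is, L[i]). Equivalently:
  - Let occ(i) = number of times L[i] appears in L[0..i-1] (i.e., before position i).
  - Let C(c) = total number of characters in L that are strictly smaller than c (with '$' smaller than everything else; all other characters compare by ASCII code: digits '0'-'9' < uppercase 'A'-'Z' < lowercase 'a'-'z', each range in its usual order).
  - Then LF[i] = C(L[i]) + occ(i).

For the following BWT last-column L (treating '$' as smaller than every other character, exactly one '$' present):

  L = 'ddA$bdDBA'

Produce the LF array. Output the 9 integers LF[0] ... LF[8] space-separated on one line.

Answer: 6 7 1 0 5 8 4 3 2

Derivation:
Char counts: '$':1, 'A':2, 'B':1, 'D':1, 'b':1, 'd':3
C (first-col start): C('$')=0, C('A')=1, C('B')=3, C('D')=4, C('b')=5, C('d')=6
L[0]='d': occ=0, LF[0]=C('d')+0=6+0=6
L[1]='d': occ=1, LF[1]=C('d')+1=6+1=7
L[2]='A': occ=0, LF[2]=C('A')+0=1+0=1
L[3]='$': occ=0, LF[3]=C('$')+0=0+0=0
L[4]='b': occ=0, LF[4]=C('b')+0=5+0=5
L[5]='d': occ=2, LF[5]=C('d')+2=6+2=8
L[6]='D': occ=0, LF[6]=C('D')+0=4+0=4
L[7]='B': occ=0, LF[7]=C('B')+0=3+0=3
L[8]='A': occ=1, LF[8]=C('A')+1=1+1=2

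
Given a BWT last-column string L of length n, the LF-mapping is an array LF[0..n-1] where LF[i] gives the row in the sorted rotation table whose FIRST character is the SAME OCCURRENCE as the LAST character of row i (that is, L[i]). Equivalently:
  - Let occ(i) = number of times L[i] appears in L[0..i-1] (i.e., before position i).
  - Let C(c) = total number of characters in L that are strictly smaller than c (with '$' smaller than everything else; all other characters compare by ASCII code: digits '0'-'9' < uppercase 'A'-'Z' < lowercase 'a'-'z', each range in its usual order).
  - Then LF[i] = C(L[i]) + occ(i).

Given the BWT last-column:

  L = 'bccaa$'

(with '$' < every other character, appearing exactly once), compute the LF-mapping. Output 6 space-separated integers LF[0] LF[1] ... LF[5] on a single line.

Answer: 3 4 5 1 2 0

Derivation:
Char counts: '$':1, 'a':2, 'b':1, 'c':2
C (first-col start): C('$')=0, C('a')=1, C('b')=3, C('c')=4
L[0]='b': occ=0, LF[0]=C('b')+0=3+0=3
L[1]='c': occ=0, LF[1]=C('c')+0=4+0=4
L[2]='c': occ=1, LF[2]=C('c')+1=4+1=5
L[3]='a': occ=0, LF[3]=C('a')+0=1+0=1
L[4]='a': occ=1, LF[4]=C('a')+1=1+1=2
L[5]='$': occ=0, LF[5]=C('$')+0=0+0=0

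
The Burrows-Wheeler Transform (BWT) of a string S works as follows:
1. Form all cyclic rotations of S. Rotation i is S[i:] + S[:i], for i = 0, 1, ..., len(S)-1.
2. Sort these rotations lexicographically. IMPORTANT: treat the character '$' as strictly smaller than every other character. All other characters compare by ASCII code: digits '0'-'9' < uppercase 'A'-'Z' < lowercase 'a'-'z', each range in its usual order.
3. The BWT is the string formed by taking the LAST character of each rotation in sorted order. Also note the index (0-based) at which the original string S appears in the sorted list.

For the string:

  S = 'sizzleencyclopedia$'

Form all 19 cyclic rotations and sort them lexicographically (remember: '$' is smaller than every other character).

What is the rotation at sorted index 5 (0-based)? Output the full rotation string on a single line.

Answer: edia$sizzleencyclop

Derivation:
All 19 rotations (rotation i = S[i:]+S[:i]):
  rot[0] = sizzleencyclopedia$
  rot[1] = izzleencyclopedia$s
  rot[2] = zzleencyclopedia$si
  rot[3] = zleencyclopedia$siz
  rot[4] = leencyclopedia$sizz
  rot[5] = eencyclopedia$sizzl
  rot[6] = encyclopedia$sizzle
  rot[7] = ncyclopedia$sizzlee
  rot[8] = cyclopedia$sizzleen
  rot[9] = yclopedia$sizzleenc
  rot[10] = clopedia$sizzleency
  rot[11] = lopedia$sizzleencyc
  rot[12] = opedia$sizzleencycl
  rot[13] = pedia$sizzleencyclo
  rot[14] = edia$sizzleencyclop
  rot[15] = dia$sizzleencyclope
  rot[16] = ia$sizzleencycloped
  rot[17] = a$sizzleencyclopedi
  rot[18] = $sizzleencyclopedia
Sorted (with $ < everything):
  sorted[0] = $sizzleencyclopedia
  sorted[1] = a$sizzleencyclopedi
  sorted[2] = clopedia$sizzleency
  sorted[3] = cyclopedia$sizzleen
  sorted[4] = dia$sizzleencyclope
  sorted[5] = edia$sizzleencyclop
  sorted[6] = eencyclopedia$sizzl
  sorted[7] = encyclopedia$sizzle
  sorted[8] = ia$sizzleencycloped
  sorted[9] = izzleencyclopedia$s
  sorted[10] = leencyclopedia$sizz
  sorted[11] = lopedia$sizzleencyc
  sorted[12] = ncyclopedia$sizzlee
  sorted[13] = opedia$sizzleencycl
  sorted[14] = pedia$sizzleencyclo
  sorted[15] = sizzleencyclopedia$
  sorted[16] = yclopedia$sizzleenc
  sorted[17] = zleencyclopedia$siz
  sorted[18] = zzleencyclopedia$si
sorted[5] = edia$sizzleencyclop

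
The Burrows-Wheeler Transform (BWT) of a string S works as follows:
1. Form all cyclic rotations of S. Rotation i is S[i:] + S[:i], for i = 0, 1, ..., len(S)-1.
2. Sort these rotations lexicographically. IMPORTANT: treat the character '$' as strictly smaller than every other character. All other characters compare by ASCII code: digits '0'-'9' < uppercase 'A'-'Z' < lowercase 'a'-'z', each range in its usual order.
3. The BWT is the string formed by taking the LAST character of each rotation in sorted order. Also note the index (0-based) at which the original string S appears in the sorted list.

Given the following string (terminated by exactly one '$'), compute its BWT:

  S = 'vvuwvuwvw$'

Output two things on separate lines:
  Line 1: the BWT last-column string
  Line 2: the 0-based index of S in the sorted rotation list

All 10 rotations (rotation i = S[i:]+S[:i]):
  rot[0] = vvuwvuwvw$
  rot[1] = vuwvuwvw$v
  rot[2] = uwvuwvw$vv
  rot[3] = wvuwvw$vvu
  rot[4] = vuwvw$vvuw
  rot[5] = uwvw$vvuwv
  rot[6] = wvw$vvuwvu
  rot[7] = vw$vvuwvuw
  rot[8] = w$vvuwvuwv
  rot[9] = $vvuwvuwvw
Sorted (with $ < everything):
  sorted[0] = $vvuwvuwvw  (last char: 'w')
  sorted[1] = uwvuwvw$vv  (last char: 'v')
  sorted[2] = uwvw$vvuwv  (last char: 'v')
  sorted[3] = vuwvuwvw$v  (last char: 'v')
  sorted[4] = vuwvw$vvuw  (last char: 'w')
  sorted[5] = vvuwvuwvw$  (last char: '$')
  sorted[6] = vw$vvuwvuw  (last char: 'w')
  sorted[7] = w$vvuwvuwv  (last char: 'v')
  sorted[8] = wvuwvw$vvu  (last char: 'u')
  sorted[9] = wvw$vvuwvu  (last char: 'u')
Last column: wvvvw$wvuu
Original string S is at sorted index 5

Answer: wvvvw$wvuu
5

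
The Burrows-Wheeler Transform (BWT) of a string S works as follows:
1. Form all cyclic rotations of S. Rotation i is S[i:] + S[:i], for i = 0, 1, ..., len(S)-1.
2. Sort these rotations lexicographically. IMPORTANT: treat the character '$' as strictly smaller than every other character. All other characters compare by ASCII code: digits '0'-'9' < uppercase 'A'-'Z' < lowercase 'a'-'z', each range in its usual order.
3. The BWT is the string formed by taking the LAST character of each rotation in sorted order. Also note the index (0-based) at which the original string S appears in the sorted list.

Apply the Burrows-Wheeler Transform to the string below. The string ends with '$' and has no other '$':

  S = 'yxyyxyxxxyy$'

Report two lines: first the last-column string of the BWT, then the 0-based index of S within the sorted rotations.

Answer: yyxyxyyxy$xx
9

Derivation:
All 12 rotations (rotation i = S[i:]+S[:i]):
  rot[0] = yxyyxyxxxyy$
  rot[1] = xyyxyxxxyy$y
  rot[2] = yyxyxxxyy$yx
  rot[3] = yxyxxxyy$yxy
  rot[4] = xyxxxyy$yxyy
  rot[5] = yxxxyy$yxyyx
  rot[6] = xxxyy$yxyyxy
  rot[7] = xxyy$yxyyxyx
  rot[8] = xyy$yxyyxyxx
  rot[9] = yy$yxyyxyxxx
  rot[10] = y$yxyyxyxxxy
  rot[11] = $yxyyxyxxxyy
Sorted (with $ < everything):
  sorted[0] = $yxyyxyxxxyy  (last char: 'y')
  sorted[1] = xxxyy$yxyyxy  (last char: 'y')
  sorted[2] = xxyy$yxyyxyx  (last char: 'x')
  sorted[3] = xyxxxyy$yxyy  (last char: 'y')
  sorted[4] = xyy$yxyyxyxx  (last char: 'x')
  sorted[5] = xyyxyxxxyy$y  (last char: 'y')
  sorted[6] = y$yxyyxyxxxy  (last char: 'y')
  sorted[7] = yxxxyy$yxyyx  (last char: 'x')
  sorted[8] = yxyxxxyy$yxy  (last char: 'y')
  sorted[9] = yxyyxyxxxyy$  (last char: '$')
  sorted[10] = yy$yxyyxyxxx  (last char: 'x')
  sorted[11] = yyxyxxxyy$yx  (last char: 'x')
Last column: yyxyxyyxy$xx
Original string S is at sorted index 9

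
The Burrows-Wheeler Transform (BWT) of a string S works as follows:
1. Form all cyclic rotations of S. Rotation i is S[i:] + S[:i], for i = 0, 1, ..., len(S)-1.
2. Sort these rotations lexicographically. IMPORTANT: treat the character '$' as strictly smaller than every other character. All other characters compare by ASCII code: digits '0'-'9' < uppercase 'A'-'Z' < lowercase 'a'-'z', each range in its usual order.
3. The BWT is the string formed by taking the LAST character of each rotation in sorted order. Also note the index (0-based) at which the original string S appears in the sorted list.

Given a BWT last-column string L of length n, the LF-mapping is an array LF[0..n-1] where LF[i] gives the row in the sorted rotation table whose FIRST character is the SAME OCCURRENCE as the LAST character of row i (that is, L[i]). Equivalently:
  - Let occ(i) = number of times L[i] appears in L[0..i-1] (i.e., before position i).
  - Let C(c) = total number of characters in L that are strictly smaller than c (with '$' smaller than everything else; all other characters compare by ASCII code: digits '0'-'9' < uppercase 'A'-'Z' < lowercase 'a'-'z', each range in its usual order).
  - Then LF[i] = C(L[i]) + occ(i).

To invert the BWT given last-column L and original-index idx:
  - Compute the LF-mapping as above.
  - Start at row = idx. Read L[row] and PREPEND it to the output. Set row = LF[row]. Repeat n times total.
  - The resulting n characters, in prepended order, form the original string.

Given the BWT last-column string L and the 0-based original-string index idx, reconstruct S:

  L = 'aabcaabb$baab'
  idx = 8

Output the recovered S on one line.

LF mapping: 1 2 7 12 3 4 8 9 0 10 5 6 11
Walk LF starting at row 8, prepending L[row]:
  step 1: row=8, L[8]='$', prepend. Next row=LF[8]=0
  step 2: row=0, L[0]='a', prepend. Next row=LF[0]=1
  step 3: row=1, L[1]='a', prepend. Next row=LF[1]=2
  step 4: row=2, L[2]='b', prepend. Next row=LF[2]=7
  step 5: row=7, L[7]='b', prepend. Next row=LF[7]=9
  step 6: row=9, L[9]='b', prepend. Next row=LF[9]=10
  step 7: row=10, L[10]='a', prepend. Next row=LF[10]=5
  step 8: row=5, L[5]='a', prepend. Next row=LF[5]=4
  step 9: row=4, L[4]='a', prepend. Next row=LF[4]=3
  step 10: row=3, L[3]='c', prepend. Next row=LF[3]=12
  step 11: row=12, L[12]='b', prepend. Next row=LF[12]=11
  step 12: row=11, L[11]='a', prepend. Next row=LF[11]=6
  step 13: row=6, L[6]='b', prepend. Next row=LF[6]=8
Reversed output: babcaaabbbaa$

Answer: babcaaabbbaa$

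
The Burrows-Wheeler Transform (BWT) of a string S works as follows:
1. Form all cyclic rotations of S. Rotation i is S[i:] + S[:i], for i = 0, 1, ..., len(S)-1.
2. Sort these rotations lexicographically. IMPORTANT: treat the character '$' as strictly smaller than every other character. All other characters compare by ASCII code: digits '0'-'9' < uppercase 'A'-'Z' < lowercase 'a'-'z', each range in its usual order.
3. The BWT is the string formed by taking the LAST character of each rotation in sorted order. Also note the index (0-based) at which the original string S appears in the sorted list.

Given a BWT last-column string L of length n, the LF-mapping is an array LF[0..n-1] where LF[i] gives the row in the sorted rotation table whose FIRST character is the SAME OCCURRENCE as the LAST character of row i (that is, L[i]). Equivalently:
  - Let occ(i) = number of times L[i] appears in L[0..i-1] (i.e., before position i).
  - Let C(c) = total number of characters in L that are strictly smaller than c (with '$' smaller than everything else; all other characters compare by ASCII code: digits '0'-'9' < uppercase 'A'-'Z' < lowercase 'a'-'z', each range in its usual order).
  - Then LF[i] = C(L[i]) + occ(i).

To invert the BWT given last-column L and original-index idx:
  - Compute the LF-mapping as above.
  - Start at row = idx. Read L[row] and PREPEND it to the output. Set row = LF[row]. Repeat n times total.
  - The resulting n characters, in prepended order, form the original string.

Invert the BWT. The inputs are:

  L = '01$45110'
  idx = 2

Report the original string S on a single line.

Answer: 0511410$

Derivation:
LF mapping: 1 3 0 6 7 4 5 2
Walk LF starting at row 2, prepending L[row]:
  step 1: row=2, L[2]='$', prepend. Next row=LF[2]=0
  step 2: row=0, L[0]='0', prepend. Next row=LF[0]=1
  step 3: row=1, L[1]='1', prepend. Next row=LF[1]=3
  step 4: row=3, L[3]='4', prepend. Next row=LF[3]=6
  step 5: row=6, L[6]='1', prepend. Next row=LF[6]=5
  step 6: row=5, L[5]='1', prepend. Next row=LF[5]=4
  step 7: row=4, L[4]='5', prepend. Next row=LF[4]=7
  step 8: row=7, L[7]='0', prepend. Next row=LF[7]=2
Reversed output: 0511410$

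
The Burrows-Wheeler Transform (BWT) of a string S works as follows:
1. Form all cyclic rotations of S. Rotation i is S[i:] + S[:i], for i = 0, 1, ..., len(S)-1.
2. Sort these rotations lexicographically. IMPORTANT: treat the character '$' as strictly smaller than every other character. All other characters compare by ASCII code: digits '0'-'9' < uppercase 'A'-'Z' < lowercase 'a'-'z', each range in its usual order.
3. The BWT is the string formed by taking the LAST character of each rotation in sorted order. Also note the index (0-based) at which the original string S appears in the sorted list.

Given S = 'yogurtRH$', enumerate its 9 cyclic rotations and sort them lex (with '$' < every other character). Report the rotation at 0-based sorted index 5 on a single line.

All 9 rotations (rotation i = S[i:]+S[:i]):
  rot[0] = yogurtRH$
  rot[1] = ogurtRH$y
  rot[2] = gurtRH$yo
  rot[3] = urtRH$yog
  rot[4] = rtRH$yogu
  rot[5] = tRH$yogur
  rot[6] = RH$yogurt
  rot[7] = H$yogurtR
  rot[8] = $yogurtRH
Sorted (with $ < everything):
  sorted[0] = $yogurtRH
  sorted[1] = H$yogurtR
  sorted[2] = RH$yogurt
  sorted[3] = gurtRH$yo
  sorted[4] = ogurtRH$y
  sorted[5] = rtRH$yogu
  sorted[6] = tRH$yogur
  sorted[7] = urtRH$yog
  sorted[8] = yogurtRH$
sorted[5] = rtRH$yogu

Answer: rtRH$yogu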